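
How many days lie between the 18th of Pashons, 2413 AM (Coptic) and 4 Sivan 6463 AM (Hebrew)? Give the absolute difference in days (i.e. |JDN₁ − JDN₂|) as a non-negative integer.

First date → JDN 2706270; second date → JDN 2708470.
The interval is |2706270 − 2708470| = 2200 days.

2200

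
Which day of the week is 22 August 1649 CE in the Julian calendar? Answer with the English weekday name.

Wednesday

In the Gregorian calendar this is 1 September 1649 (JDN 2323589).
2323589 ≡ 2 (mod 7); counting from Monday = 0 gives Wednesday.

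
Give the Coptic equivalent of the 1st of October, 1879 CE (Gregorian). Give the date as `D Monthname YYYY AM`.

Both dates share Julian Day Number 2407624; in the Coptic calendar that is 21 Thout 1596 AM.

21 Thout 1596 AM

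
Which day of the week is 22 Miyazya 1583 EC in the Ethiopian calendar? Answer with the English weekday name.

This is JDN 2302277 (27 April 1591 Gregorian).
JDN 2302277 mod 7 = 5, and JDN 0 was a Monday, so this is a Saturday.

Saturday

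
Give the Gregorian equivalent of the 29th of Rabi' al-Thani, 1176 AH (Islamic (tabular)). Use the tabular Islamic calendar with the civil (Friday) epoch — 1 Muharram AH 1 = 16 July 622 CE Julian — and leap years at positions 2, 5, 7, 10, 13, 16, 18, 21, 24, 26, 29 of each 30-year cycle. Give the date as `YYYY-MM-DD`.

1762-11-17

Both dates share Julian Day Number 2364938; in the Gregorian calendar that is 17 November 1762 CE.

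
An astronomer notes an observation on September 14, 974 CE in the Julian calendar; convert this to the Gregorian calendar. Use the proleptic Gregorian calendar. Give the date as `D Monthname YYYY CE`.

For dates in this range the Gregorian date is 5 days ahead of the Julian.
14 September 974 Julian + 5 days → 19 September 974 Gregorian.

19 September 974 CE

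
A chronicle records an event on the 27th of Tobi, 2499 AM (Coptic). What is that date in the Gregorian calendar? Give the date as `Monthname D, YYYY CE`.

February 10, 2783 CE

Julian Day Number of the source date = 2737570.
Converting JDN 2737570 to the Gregorian calendar gives 10 February 2783 CE.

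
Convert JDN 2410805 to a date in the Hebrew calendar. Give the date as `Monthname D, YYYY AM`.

Tammuz 7, 5648 AM

JDN 2410805 is 16 June 1888 in the Gregorian calendar.
In the Hebrew calendar that day is Tammuz 7, 5648 AM.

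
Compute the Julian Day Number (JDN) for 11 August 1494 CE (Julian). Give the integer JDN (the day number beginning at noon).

2266964

In the proleptic Gregorian calendar the same day is 20 August 1494.
JDN 2299161 is 15 October 1582 CE (Gregorian); the target day is −32197 days from there, so JDN = 2266964.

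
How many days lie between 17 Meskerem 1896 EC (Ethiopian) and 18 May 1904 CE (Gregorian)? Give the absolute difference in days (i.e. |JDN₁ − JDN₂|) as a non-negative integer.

First date → JDN 2416386; second date → JDN 2416619.
The interval is |2416386 − 2416619| = 233 days.

233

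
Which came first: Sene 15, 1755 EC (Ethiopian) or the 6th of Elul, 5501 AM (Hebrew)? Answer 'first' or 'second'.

second

The two dates have Julian Day Numbers 2365153 and 2357177 respectively.
Since 2357177 < 2365153, the second date comes first.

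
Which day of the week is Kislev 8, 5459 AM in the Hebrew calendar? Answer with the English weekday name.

Equivalently 11 November 1698 Gregorian, JDN 2341557.
2341557 ≡ 1 (mod 7); counting from Monday = 0 gives Tuesday.

Tuesday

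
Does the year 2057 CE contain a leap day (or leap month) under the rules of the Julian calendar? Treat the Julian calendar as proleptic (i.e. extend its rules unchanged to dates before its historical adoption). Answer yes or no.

no

2057 mod 4 = 1, so it is a common year in the Julian calendar.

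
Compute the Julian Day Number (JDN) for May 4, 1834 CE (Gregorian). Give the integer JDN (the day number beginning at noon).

2391038

JDN 2400001 is 17 November 1858 CE (Gregorian), MJD 0; the target day is −8963 days from there, so JDN = 2391038.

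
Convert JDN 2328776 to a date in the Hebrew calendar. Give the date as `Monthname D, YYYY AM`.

Cheshvan 14, 5424 AM

JDN 2328776 is 14 November 1663 in the Gregorian calendar.
In the Hebrew calendar that day is Cheshvan 14, 5424 AM.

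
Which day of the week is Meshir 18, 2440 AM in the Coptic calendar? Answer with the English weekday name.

Monday

This is JDN 2716042 (3 March 2724 Gregorian).
2716042 ≡ 0 (mod 7); counting from Monday = 0 gives Monday.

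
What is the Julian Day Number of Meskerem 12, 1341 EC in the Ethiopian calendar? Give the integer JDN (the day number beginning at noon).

2213667

In the proleptic Gregorian calendar the same day is 17 September 1348.
JDN 2451545 is 1 January 2000 CE (Gregorian); the target day is −237878 days from there, so JDN = 2213667.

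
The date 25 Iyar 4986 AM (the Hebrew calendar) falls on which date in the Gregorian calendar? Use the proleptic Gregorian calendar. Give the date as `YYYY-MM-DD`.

1226-05-31

Both dates share Julian Day Number 2168998; in the Gregorian calendar that is 31 May 1226 CE.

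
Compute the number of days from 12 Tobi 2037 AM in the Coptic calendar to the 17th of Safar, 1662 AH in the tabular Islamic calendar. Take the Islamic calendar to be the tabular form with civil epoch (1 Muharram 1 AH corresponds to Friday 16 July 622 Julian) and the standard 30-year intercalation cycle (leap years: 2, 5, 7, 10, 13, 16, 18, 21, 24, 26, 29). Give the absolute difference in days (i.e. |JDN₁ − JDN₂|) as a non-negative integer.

First date → JDN 2568810; second date → JDN 2537089.
The interval is |2568810 − 2537089| = 31721 days.

31721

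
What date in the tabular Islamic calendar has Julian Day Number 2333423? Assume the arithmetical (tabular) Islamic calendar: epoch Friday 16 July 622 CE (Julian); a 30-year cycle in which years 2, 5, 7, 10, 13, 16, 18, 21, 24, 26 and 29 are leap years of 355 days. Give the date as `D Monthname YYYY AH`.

24 Jumada al-Awwal 1087 AH

JDN 2333423 is 4 August 1676 in the Gregorian calendar.
In the tabular Islamic calendar that day is 24 Jumada al-Awwal 1087 AH.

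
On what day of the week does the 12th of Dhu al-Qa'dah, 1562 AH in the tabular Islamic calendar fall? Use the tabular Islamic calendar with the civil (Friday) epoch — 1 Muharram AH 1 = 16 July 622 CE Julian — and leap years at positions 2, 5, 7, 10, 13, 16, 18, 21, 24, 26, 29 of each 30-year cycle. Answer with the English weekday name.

This is JDN 2501912 (25 November 2137 Gregorian).
Since JDN mod 7 = 0 (0 = Monday), the day is Monday.

Monday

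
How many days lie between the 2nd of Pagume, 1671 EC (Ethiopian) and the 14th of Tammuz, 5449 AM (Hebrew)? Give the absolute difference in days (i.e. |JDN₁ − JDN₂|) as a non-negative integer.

JDN of the first date = 2334549.
JDN of the second date = 2338138.
|2338138 − 2334549| = 3589.

3589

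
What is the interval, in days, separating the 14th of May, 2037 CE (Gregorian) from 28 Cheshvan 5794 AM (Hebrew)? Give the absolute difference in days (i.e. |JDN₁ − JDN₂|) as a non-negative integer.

1271

First date → JDN 2465193; second date → JDN 2463922.
The interval is |2465193 − 2463922| = 1271 days.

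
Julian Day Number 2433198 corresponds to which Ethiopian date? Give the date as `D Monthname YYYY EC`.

The Gregorian equivalent of JDN 2433198 is 8 October 1949.
In the Ethiopian calendar that day is 28 Meskerem 1942 EC.

28 Meskerem 1942 EC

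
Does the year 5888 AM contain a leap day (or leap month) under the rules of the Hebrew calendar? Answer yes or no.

yes

Hebrew year 5888 is year 17 of its 19-year Metonic cycle; leap years are at positions 3, 6, 8, 11, 14, 17, 19, so it is a leap year (13 months).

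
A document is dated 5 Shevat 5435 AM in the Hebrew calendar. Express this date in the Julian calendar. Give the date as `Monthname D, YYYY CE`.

The source date corresponds to 1 February 1675 in the Gregorian calendar (JDN 2332873).
That day falls on 22 January 1675 CE in the Julian calendar.

January 22, 1675 CE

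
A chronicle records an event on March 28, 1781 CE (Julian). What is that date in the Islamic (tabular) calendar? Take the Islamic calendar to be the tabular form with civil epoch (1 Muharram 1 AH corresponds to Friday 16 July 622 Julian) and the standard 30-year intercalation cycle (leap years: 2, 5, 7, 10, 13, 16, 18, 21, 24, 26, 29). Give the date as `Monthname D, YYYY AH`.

Both dates share Julian Day Number 2371655; in the tabular Islamic calendar that is 13 Rabi' al-Thani 1195 AH.

Rabi' al-Thani 13, 1195 AH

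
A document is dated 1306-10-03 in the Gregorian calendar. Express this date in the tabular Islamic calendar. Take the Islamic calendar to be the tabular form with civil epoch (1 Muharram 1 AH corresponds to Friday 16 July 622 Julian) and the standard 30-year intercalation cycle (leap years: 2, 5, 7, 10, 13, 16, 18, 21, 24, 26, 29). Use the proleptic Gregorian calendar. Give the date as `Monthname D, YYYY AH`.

Both dates share Julian Day Number 2198342; in the tabular Islamic calendar that is 16 Rabi' al-Awwal 706 AH.

Rabi' al-Awwal 16, 706 AH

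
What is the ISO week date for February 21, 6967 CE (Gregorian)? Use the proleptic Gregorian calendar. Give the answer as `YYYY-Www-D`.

6967-W08-6

The weekday is Saturday (ISO weekday 6).
That Saturday belongs to ISO week 8 of ISO year 6967.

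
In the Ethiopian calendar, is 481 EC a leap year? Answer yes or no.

481 mod 4 = 1; in the Ethiopian calendar a year is leap when year mod 4 = 3, so it is a common year.

no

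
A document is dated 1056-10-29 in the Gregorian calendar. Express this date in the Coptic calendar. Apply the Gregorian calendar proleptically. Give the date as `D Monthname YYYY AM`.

Both dates share Julian Day Number 2107058; in the Coptic calendar that is 26 Paopi 773 AM.

26 Paopi 773 AM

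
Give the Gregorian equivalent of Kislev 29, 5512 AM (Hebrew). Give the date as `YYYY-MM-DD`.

1751-12-17

Both dates share Julian Day Number 2360950; in the Gregorian calendar that is 17 December 1751 CE.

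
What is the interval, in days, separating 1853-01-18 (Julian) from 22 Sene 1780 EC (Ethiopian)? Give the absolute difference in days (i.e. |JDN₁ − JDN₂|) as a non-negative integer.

First date → JDN 2397884; second date → JDN 2374292.
The interval is |2397884 − 2374292| = 23592 days.

23592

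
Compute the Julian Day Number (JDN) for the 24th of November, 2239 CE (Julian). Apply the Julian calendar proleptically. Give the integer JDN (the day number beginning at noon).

2539180

In the Gregorian calendar the same day is 9 December 2239.
JDN 2299161 is 15 October 1582 CE (Gregorian); the target day is +240019 days from there, so JDN = 2539180.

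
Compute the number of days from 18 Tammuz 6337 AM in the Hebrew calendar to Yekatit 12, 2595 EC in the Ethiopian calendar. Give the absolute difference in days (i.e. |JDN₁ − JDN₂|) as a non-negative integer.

JDN of the first date = 2662477.
JDN of the second date = 2671840.
|2671840 − 2662477| = 9363.

9363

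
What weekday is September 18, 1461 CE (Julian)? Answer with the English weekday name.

Friday

In the proleptic Gregorian calendar this is 27 September 1461 (JDN 2254949).
Since JDN mod 7 = 4 (0 = Monday), the day is Friday.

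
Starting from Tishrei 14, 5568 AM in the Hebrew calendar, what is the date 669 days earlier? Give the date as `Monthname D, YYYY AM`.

The starting date is JDN 2381341; 2381341 − 669 = 2380672.
JDN 2380672 corresponds to Kislev 25, 5566 AM.

Kislev 25, 5566 AM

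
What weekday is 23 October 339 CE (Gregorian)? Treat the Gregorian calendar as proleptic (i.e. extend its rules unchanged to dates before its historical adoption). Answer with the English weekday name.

Monday

Since JDN mod 7 = 0 (0 = Monday), the day is Monday.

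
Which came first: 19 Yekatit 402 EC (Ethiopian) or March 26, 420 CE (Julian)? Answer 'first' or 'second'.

first

The two dates have Julian Day Numbers 1870854 and 1874548 respectively.
Since 1870854 < 1874548, the first date comes first.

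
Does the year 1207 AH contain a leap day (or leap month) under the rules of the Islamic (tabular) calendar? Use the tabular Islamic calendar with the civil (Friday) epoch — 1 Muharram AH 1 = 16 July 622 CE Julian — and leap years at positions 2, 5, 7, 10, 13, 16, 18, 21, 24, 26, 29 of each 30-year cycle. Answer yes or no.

yes

Year 1207 AH is year 7 of its 30-year cycle; leap positions are 2, 5, 7, 10, 13, 16, 18, 21, 24, 26, 29, so it is a leap year (355 days).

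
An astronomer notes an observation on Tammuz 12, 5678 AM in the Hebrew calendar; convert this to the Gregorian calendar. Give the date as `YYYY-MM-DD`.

Julian Day Number of the source date = 2421767.
Converting JDN 2421767 to the Gregorian calendar gives 22 June 1918 CE.

1918-06-22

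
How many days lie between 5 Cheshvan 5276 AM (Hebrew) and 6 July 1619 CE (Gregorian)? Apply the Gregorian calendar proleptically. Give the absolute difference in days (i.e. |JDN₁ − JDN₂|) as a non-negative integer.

First date → JDN 2274698; second date → JDN 2312574.
The interval is |2274698 − 2312574| = 37876 days.

37876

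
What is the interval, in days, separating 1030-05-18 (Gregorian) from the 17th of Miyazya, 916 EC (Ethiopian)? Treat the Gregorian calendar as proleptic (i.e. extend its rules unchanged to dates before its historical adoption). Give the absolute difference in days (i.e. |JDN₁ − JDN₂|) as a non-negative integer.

38746

JDN of the first date = 2097397.
JDN of the second date = 2058651.
|2058651 − 2097397| = 38746.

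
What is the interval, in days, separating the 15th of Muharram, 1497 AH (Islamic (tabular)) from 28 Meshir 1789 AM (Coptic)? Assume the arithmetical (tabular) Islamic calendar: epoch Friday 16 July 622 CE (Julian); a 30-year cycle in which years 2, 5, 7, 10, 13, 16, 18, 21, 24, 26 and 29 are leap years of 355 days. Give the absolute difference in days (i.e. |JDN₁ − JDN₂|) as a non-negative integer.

First date → JDN 2478587; second date → JDN 2478274.
The interval is |2478587 − 2478274| = 313 days.

313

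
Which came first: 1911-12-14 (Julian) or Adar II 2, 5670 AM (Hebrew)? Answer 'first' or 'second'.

second

Converting both to JDN: 2419398 vs 2418744; the smaller is the second.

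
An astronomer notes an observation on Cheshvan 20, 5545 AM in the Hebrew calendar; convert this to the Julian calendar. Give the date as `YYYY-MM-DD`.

1784-10-24

Both dates share Julian Day Number 2372961; in the Julian calendar that is 24 October 1784 CE.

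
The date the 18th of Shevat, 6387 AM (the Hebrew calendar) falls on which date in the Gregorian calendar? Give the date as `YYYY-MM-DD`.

Both dates share Julian Day Number 2680579; in the Gregorian calendar that is 28 January 2627 CE.

2627-01-28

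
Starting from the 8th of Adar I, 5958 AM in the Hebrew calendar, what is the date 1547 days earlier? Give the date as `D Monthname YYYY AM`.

26 Cheshvan 5954 AM

The starting date is JDN 2523908; 2523908 − 1547 = 2522361.
JDN 2522361 corresponds to 26 Cheshvan 5954 AM.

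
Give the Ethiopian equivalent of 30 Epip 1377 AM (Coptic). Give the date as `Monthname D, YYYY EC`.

Hamle 30, 1653 EC

Both dates share Julian Day Number 2327943; in the Ethiopian calendar that is 30 Hamle 1653 EC.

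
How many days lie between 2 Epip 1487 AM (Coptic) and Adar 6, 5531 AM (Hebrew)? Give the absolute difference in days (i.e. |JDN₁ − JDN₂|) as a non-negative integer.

First date → JDN 2368092; second date → JDN 2367955.
The interval is |2368092 − 2367955| = 137 days.

137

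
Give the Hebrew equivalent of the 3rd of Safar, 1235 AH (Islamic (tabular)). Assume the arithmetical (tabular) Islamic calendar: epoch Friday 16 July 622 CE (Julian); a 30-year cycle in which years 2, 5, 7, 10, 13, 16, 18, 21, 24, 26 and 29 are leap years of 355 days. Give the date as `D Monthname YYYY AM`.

3 Kislev 5580 AM

Julian Day Number of the source date = 2385760.
Converting JDN 2385760 to the Hebrew calendar gives 3 Kislev 5580 AM.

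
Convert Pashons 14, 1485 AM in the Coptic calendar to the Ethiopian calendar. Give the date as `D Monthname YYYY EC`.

14 Ginbot 1761 EC

Julian Day Number of the source date = 2367314.
Converting JDN 2367314 to the Ethiopian calendar gives 14 Ginbot 1761 EC.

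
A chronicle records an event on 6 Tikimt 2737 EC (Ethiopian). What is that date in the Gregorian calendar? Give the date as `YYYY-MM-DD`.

2744-10-22

Both dates share Julian Day Number 2723580; in the Gregorian calendar that is 22 October 2744 CE.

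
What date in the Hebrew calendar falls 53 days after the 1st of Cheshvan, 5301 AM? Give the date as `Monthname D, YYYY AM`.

The starting date is JDN 2283818; 2283818 + 53 = 2283871.
JDN 2283871 corresponds to Kislev 24, 5301 AM.

Kislev 24, 5301 AM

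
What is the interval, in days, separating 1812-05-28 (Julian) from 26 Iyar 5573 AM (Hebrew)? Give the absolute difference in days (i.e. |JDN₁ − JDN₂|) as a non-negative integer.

JDN of the first date = 2383039.
JDN of the second date = 2383390.
|2383390 − 2383039| = 351.

351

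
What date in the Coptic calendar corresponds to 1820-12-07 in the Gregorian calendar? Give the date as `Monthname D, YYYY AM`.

Both dates share Julian Day Number 2386142; in the Coptic calendar that is 29 Hathor 1537 AM.

Hathor 29, 1537 AM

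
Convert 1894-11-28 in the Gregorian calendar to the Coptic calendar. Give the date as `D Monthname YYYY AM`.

20 Hathor 1611 AM

Julian Day Number of the source date = 2413161.
Converting JDN 2413161 to the Coptic calendar gives 20 Hathor 1611 AM.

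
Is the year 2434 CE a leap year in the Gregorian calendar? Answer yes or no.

no

2434 is not divisible by 4, so it is a common year.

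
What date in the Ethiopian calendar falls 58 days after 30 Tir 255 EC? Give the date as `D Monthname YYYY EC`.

JDN of 30 Tir 255 EC = 1817143.
1817143 + 58 = 1817201.
JDN 1817201 in the Ethiopian calendar is 28 Megabit 255 EC.

28 Megabit 255 EC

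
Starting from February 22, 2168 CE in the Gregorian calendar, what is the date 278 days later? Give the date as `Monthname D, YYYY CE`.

November 26, 2168 CE

JDN of February 22, 2168 CE = 2512958.
2512958 + 278 = 2513236.
JDN 2513236 in the Gregorian calendar is November 26, 2168 CE.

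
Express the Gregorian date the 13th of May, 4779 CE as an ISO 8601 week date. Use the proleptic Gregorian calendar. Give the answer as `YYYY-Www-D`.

4779-W19-7

The weekday is Sunday (ISO weekday 7).
That Sunday belongs to ISO week 19 of ISO year 4779.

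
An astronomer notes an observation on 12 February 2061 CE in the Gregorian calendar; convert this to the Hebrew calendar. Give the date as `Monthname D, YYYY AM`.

Shevat 22, 5821 AM

Both dates share Julian Day Number 2473868; in the Hebrew calendar that is 22 Shevat 5821 AM.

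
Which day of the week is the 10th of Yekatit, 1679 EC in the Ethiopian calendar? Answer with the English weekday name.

This is JDN 2337269 (14 February 1687 Gregorian).
JDN 2337269 mod 7 = 4, and JDN 0 was a Monday, so this is a Friday.

Friday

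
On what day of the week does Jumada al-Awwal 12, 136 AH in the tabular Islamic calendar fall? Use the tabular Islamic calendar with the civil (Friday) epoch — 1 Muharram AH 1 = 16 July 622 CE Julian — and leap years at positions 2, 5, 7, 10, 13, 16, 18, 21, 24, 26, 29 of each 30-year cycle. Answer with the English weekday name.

Tuesday

In the proleptic Gregorian calendar this is 17 November 753 (JDN 1996408).
JDN 1996408 mod 7 = 1, and JDN 0 was a Monday, so this is a Tuesday.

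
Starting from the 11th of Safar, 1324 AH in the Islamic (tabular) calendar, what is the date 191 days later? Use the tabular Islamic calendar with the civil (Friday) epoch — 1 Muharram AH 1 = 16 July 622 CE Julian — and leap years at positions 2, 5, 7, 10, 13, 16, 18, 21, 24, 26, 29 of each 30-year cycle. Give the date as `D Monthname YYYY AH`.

25 Sha'ban 1324 AH

The starting date is JDN 2417307; 2417307 + 191 = 2417498.
JDN 2417498 corresponds to 25 Sha'ban 1324 AH.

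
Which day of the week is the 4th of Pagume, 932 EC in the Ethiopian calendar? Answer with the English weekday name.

Thursday

This is JDN 2064632 (1 September 940 Gregorian).
2064632 ≡ 3 (mod 7); counting from Monday = 0 gives Thursday.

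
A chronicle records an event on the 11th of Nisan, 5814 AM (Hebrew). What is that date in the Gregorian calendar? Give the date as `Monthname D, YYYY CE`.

April 19, 2054 CE

Julian Day Number of the source date = 2471377.
Converting JDN 2471377 to the Gregorian calendar gives 19 April 2054 CE.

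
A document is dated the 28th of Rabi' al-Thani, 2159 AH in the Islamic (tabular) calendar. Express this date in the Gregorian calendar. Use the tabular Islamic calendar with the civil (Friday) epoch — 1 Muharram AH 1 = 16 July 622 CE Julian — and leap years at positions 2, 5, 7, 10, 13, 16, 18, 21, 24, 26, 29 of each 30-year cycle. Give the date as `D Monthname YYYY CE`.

9 August 2716 CE

Both dates share Julian Day Number 2713279; in the Gregorian calendar that is 9 August 2716 CE.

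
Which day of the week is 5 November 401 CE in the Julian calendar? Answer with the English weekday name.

Tuesday

In the proleptic Gregorian calendar this is 6 November 401 (JDN 1867832).
Since JDN mod 7 = 1 (0 = Monday), the day is Tuesday.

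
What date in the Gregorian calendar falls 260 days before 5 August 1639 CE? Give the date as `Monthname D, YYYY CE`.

November 18, 1638 CE

The starting date is JDN 2319909; 2319909 − 260 = 2319649.
JDN 2319649 corresponds to November 18, 1638 CE.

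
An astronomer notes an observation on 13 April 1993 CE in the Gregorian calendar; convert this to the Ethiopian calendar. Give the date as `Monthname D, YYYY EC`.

Both dates share Julian Day Number 2449091; in the Ethiopian calendar that is 5 Miyazya 1985 EC.

Miyazya 5, 1985 EC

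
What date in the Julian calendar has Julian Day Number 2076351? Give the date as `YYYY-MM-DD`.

0972-09-27

JDN 2076351 is 2 October 972 in the proleptic Gregorian calendar.
In the Julian calendar that day is 0972-09-27.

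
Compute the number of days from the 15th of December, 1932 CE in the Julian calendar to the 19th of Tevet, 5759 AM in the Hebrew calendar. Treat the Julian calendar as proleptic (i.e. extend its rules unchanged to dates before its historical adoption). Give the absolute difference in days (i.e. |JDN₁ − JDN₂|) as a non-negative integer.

First date → JDN 2427070; second date → JDN 2451186.
The interval is |2427070 − 2451186| = 24116 days.

24116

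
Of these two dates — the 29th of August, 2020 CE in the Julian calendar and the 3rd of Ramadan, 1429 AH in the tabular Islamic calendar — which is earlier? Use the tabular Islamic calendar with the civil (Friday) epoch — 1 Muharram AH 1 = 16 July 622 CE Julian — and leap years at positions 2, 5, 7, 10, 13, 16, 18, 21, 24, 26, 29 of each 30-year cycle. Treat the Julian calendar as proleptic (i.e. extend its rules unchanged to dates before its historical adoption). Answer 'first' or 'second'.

Converting both to JDN: 2459104 vs 2454714; the smaller is the second.

second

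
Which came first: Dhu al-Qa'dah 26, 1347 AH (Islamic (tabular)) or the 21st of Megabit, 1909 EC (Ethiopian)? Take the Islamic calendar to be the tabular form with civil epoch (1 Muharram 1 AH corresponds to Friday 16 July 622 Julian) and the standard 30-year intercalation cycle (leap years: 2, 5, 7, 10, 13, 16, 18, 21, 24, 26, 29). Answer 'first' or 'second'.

second

The two dates have Julian Day Numbers 2425738 and 2421318 respectively.
Since 2421318 < 2425738, the second date comes first.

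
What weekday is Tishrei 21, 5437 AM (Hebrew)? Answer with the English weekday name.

Equivalently 28 September 1676 Gregorian, JDN 2333478.
JDN 2333478 mod 7 = 0, and JDN 0 was a Monday, so this is a Monday.

Monday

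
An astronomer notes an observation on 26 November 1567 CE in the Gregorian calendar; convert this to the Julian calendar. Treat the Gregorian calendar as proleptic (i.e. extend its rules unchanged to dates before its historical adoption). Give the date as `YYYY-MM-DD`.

1567-11-16

At this point the Julian calendar is 10 days behind the Gregorian.
26 November 1567 Gregorian − 10 days → 16 November 1567 Julian.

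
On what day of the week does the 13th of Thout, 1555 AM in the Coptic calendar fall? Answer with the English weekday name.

This is JDN 2392640 (22 September 1838 Gregorian).
2392640 ≡ 5 (mod 7); counting from Monday = 0 gives Saturday.

Saturday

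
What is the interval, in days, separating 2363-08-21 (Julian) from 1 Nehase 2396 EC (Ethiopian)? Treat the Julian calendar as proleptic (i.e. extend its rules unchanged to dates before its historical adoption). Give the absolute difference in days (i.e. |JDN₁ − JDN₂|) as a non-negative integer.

JDN of the first date = 2584376.
JDN of the second date = 2599325.
|2599325 − 2584376| = 14949.

14949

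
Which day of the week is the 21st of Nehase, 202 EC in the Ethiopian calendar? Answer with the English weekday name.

Tuesday

In the proleptic Gregorian calendar this is 14 August 210 (JDN 1797986).
Since JDN mod 7 = 1 (0 = Monday), the day is Tuesday.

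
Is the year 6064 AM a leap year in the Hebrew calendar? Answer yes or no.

yes

Hebrew year 6064 is year 3 of its 19-year Metonic cycle; leap years are at positions 3, 6, 8, 11, 14, 17, 19, so it is a leap year (13 months).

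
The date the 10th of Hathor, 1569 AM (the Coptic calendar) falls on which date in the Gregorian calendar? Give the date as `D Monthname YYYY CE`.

Julian Day Number of the source date = 2397811.
Converting JDN 2397811 to the Gregorian calendar gives 18 November 1852 CE.

18 November 1852 CE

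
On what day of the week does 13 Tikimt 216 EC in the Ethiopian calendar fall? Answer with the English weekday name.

Saturday

This is JDN 1802792 (11 October 223 Gregorian).
1802792 ≡ 5 (mod 7); counting from Monday = 0 gives Saturday.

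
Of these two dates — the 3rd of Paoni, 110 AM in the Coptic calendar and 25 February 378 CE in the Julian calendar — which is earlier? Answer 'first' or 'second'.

second

First date → JDN 1865114; second date → JDN 1859178.
JDN 1859178 < JDN 1865114, so the second date is earlier.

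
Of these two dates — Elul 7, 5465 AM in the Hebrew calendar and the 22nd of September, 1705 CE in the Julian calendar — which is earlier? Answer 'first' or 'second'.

The two dates have Julian Day Numbers 2344037 and 2344074 respectively.
Since 2344037 < 2344074, the first date comes first.

first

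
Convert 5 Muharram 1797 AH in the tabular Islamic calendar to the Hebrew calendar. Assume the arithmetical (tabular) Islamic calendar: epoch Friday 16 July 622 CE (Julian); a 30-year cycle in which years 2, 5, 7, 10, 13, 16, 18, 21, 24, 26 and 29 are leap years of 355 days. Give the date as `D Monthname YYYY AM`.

Both dates share Julian Day Number 2584887; in the Hebrew calendar that is 5 Shevat 6125 AM.

5 Shevat 6125 AM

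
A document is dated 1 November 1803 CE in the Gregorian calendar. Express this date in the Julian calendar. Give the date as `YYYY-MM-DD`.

1803-10-20

At this point the Julian calendar is 12 days behind the Gregorian.
1 November 1803 Gregorian − 12 days → 20 October 1803 Julian.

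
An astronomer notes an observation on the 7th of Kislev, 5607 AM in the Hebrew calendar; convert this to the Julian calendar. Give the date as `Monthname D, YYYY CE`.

November 14, 1846 CE

Julian Day Number of the source date = 2395627.
Converting JDN 2395627 to the Julian calendar gives 14 November 1846 CE.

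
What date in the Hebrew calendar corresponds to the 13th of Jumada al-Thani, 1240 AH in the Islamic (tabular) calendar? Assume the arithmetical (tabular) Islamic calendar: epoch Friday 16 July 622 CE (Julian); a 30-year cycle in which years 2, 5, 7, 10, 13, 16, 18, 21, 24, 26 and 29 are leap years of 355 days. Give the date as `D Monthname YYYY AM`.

The source date corresponds to 2 February 1825 in the Gregorian calendar (JDN 2387660).
That day falls on 14 Shevat 5585 AM in the Hebrew calendar.

14 Shevat 5585 AM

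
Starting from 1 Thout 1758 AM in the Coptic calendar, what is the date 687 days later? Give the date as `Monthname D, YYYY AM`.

The starting date is JDN 2466774; 2466774 + 687 = 2467461.
JDN 2467461 corresponds to Epip 23, 1759 AM.

Epip 23, 1759 AM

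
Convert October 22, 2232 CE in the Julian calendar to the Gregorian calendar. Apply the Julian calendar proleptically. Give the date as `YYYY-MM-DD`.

For dates in this range the Gregorian date is 15 days ahead of the Julian.
22 October 2232 Julian + 15 days → 6 November 2232 Gregorian.

2232-11-06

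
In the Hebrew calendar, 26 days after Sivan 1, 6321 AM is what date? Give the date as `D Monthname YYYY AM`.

27 Sivan 6321 AM

The starting date is JDN 2656583; 2656583 + 26 = 2656609.
JDN 2656609 corresponds to 27 Sivan 6321 AM.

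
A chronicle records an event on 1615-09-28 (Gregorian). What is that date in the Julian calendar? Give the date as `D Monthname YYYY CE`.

18 September 1615 CE

The Julian–Gregorian offset here is 10 days (Julian trailing).
28 September 1615 Gregorian − 10 days → 18 September 1615 Julian.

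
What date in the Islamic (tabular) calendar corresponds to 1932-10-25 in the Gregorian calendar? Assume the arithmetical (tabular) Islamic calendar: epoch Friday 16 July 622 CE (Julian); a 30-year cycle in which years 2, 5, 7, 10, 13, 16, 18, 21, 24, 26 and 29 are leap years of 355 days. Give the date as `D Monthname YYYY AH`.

Both dates share Julian Day Number 2427006; in the tabular Islamic calendar that is 24 Jumada al-Thani 1351 AH.

24 Jumada al-Thani 1351 AH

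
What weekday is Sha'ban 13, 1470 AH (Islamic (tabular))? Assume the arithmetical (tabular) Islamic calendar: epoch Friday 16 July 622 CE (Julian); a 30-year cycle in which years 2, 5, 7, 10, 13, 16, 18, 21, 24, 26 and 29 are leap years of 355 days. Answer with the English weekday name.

This is JDN 2469224 (27 May 2048 Gregorian).
2469224 ≡ 2 (mod 7); counting from Monday = 0 gives Wednesday.

Wednesday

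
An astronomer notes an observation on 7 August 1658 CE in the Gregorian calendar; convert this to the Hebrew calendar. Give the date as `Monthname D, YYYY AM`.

Both dates share Julian Day Number 2326851; in the Hebrew calendar that is 8 Av 5418 AM.

Av 8, 5418 AM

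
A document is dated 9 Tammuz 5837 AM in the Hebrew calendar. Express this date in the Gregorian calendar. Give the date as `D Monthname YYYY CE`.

Julian Day Number of the source date = 2479850.
Converting JDN 2479850 to the Gregorian calendar gives 30 June 2077 CE.

30 June 2077 CE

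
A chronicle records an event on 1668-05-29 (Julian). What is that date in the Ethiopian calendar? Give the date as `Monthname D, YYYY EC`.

The source date corresponds to 8 June 1668 in the Gregorian calendar (JDN 2330444).
That day falls on 4 Sene 1660 EC in the Ethiopian calendar.

Sene 4, 1660 EC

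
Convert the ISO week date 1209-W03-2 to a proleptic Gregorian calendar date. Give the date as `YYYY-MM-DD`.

ISO week 1 of 1209 is the week containing the first Thursday of 1209.
Week 3, day 2 (Tuesday) lands on 1209-01-13.

1209-01-13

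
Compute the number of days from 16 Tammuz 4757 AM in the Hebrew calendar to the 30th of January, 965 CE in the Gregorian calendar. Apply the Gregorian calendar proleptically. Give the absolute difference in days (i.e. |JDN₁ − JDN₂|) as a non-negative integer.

JDN of the first date = 2085388.
JDN of the second date = 2073549.
|2073549 − 2085388| = 11839.

11839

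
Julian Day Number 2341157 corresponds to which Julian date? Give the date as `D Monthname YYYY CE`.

The Gregorian equivalent of JDN 2341157 is 7 October 1697.
In the Julian calendar that day is 27 September 1697 CE.

27 September 1697 CE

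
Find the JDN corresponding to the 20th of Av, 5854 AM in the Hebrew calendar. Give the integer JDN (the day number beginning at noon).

2486092

Equivalently 2 August 2094 (Gregorian).
JDN 2451545 is 1 January 2000 CE (Gregorian); the target day is +34547 days from there, so JDN = 2486092.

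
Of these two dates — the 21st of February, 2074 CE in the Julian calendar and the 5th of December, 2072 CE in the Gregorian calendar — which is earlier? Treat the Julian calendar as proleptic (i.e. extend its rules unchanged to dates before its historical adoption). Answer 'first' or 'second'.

First date → JDN 2478638; second date → JDN 2478182.
JDN 2478182 < JDN 2478638, so the second date is earlier.

second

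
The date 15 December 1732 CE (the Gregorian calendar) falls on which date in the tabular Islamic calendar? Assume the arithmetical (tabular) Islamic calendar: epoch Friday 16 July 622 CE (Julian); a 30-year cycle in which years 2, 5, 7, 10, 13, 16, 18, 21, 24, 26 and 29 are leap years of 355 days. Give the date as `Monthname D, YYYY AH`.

Both dates share Julian Day Number 2354009; in the tabular Islamic calendar that is 27 Jumada al-Thani 1145 AH.

Jumada al-Thani 27, 1145 AH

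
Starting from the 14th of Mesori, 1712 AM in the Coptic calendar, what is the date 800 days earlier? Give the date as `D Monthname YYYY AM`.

Counting 800 days back from JDN 2450316 reaches JDN 2449516, which is 5 Paoni 1710 AM.

5 Paoni 1710 AM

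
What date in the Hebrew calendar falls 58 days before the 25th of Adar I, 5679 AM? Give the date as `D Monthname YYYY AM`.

26 Tevet 5679 AM

Counting 58 days back from JDN 2422015 reaches JDN 2421957, which is 26 Tevet 5679 AM.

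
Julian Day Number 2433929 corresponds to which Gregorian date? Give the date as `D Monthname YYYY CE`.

Counting from JDN 2299161 = 15 Oct 1582 gives an offset of 134768 days.

9 October 1951 CE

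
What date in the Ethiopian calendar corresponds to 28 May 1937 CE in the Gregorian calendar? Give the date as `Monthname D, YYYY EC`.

Ginbot 20, 1929 EC

Both dates share Julian Day Number 2428682; in the Ethiopian calendar that is 20 Ginbot 1929 EC.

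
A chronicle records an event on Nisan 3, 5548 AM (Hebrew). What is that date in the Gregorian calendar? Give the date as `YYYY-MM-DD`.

1788-04-10

Julian Day Number of the source date = 2374214.
Converting JDN 2374214 to the Gregorian calendar gives 10 April 1788 CE.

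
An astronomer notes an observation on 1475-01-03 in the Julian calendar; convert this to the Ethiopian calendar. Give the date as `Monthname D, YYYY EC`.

Tir 8, 1467 EC

Julian Day Number of the source date = 2259804.
Converting JDN 2259804 to the Ethiopian calendar gives 8 Tir 1467 EC.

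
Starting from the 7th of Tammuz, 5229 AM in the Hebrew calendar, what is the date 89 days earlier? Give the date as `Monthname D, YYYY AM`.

Nisan 7, 5229 AM

Counting 89 days back from JDN 2257778 reaches JDN 2257689, which is Nisan 7, 5229 AM.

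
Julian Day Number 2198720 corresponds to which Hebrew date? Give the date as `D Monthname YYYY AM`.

11 Cheshvan 5068 AM

JDN 2198720 is 16 October 1307 in the proleptic Gregorian calendar.
In the Hebrew calendar that day is 11 Cheshvan 5068 AM.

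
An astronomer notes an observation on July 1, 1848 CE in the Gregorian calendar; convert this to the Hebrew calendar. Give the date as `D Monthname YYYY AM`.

Julian Day Number of the source date = 2396210.
Converting JDN 2396210 to the Hebrew calendar gives 30 Sivan 5608 AM.

30 Sivan 5608 AM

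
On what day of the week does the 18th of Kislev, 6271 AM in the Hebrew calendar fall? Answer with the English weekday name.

This is JDN 2638173 (21 December 2510 Gregorian).
JDN 2638173 mod 7 = 6, and JDN 0 was a Monday, so this is a Sunday.

Sunday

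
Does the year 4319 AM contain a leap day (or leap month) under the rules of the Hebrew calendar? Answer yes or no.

Hebrew year 4319 is year 6 of its 19-year Metonic cycle; leap years are at positions 3, 6, 8, 11, 14, 17, 19, so it is a leap year (13 months).

yes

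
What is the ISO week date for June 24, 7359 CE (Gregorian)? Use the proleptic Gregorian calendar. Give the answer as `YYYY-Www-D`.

The weekday is Sunday (ISO weekday 7).
That Sunday belongs to ISO week 25 of ISO year 7359.

7359-W25-7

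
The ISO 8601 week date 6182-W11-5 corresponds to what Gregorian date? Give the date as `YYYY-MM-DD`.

6182-03-15

ISO week 1 of 6182 is the week containing the first Thursday of 6182.
Week 11, day 5 (Friday) lands on 6182-03-15.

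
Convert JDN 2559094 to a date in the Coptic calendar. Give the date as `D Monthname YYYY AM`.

8 Paoni 2010 AM

JDN 2559094 is 17 June 2294 in the Gregorian calendar.
In the Coptic calendar that day is 8 Paoni 2010 AM.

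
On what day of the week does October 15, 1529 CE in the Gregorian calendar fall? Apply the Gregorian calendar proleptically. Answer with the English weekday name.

Tuesday

2279803 ≡ 1 (mod 7); counting from Monday = 0 gives Tuesday.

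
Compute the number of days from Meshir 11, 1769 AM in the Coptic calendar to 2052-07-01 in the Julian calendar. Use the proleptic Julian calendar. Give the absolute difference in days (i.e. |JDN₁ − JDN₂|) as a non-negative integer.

219

First date → JDN 2470952; second date → JDN 2470733.
The interval is |2470952 − 2470733| = 219 days.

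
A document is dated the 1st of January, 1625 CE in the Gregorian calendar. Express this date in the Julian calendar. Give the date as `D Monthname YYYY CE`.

At this point the Julian calendar is 10 days behind the Gregorian.
1 January 1625 Gregorian − 10 days → 22 December 1624 Julian.

22 December 1624 CE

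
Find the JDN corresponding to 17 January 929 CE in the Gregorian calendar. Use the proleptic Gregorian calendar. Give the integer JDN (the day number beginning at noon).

2060387

JDN 2299161 is 15 October 1582 CE (Gregorian); the target day is −238774 days from there, so JDN = 2060387.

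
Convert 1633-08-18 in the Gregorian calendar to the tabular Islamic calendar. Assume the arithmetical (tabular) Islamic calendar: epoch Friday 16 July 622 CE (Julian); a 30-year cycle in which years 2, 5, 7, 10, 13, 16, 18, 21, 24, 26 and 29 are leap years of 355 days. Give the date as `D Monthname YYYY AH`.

Both dates share Julian Day Number 2317731; in the tabular Islamic calendar that is 12 Safar 1043 AH.

12 Safar 1043 AH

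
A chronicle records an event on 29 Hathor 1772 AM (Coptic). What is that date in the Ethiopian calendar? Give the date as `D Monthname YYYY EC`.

29 Hidar 2048 EC

The source date corresponds to 9 December 2055 in the Gregorian calendar (JDN 2471976).
That day falls on 29 Hidar 2048 EC in the Ethiopian calendar.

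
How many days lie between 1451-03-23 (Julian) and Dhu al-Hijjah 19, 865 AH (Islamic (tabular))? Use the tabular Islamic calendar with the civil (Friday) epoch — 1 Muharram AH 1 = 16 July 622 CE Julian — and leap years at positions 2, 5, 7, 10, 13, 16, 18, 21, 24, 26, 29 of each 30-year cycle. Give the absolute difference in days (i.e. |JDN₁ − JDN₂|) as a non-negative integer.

JDN of the first date = 2251117.
JDN of the second date = 2254956.
|2254956 − 2251117| = 3839.

3839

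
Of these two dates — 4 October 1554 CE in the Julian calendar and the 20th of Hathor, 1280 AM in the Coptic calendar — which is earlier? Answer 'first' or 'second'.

first

Converting both to JDN: 2288933 vs 2292264; the smaller is the first.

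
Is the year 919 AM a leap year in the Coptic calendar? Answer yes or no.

yes

919 mod 4 = 3; in the Coptic calendar a year is leap when year mod 4 = 3, so it is a leap year.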